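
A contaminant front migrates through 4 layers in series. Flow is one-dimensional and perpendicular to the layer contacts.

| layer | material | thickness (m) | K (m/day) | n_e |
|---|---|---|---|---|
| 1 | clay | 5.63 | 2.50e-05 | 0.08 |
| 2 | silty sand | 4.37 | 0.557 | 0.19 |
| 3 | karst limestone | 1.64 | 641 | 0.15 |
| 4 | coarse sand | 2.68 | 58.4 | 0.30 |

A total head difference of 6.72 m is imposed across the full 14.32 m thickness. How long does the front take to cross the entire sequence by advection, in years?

With flow normal to the layers, continuity requires the same specific discharge q through every layer.
Σ(b_i/K_i) = 5.63/2.50e-05 + 4.37/0.557 + 1.64/641 + 2.68/58.4 = 2.252e+05 d.
q = Δh / Σ(b_i/K_i) = 6.72 / 2.252e+05 = 2.984e-05 m/day.
In each layer the seepage velocity is v_i = q/n_i, so the layer transit time is t_i = b_i·n_i / q:
  layer 1 (clay): t_1 = 5.63 × 0.08 / 2.984e-05 = 15094 d
  layer 2 (silty sand): t_2 = 4.37 × 0.19 / 2.984e-05 = 27826 d
  layer 3 (karst limestone): t_3 = 1.64 × 0.15 / 2.984e-05 = 8244 d
  layer 4 (coarse sand): t_4 = 2.68 × 0.30 / 2.984e-05 = 26945 d
Total t = Σ t_i = 78109 days = 213.9 years.

214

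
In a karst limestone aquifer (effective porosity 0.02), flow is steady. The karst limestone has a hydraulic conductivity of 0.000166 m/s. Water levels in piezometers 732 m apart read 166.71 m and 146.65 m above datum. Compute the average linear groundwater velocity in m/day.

19.7

Convert K: 0.000166 m/s × 86400 = 14.34 m/day.
Hydraulic gradient i = (166.71 − 146.65) / 732 = 20.06 / 732 = 0.02740.
Darcy flux q = K · i = 14.34 × 0.02740 = 0.3930 m/day.
Seepage velocity v = q / n_e = 0.3930 / 0.02 = 19.65 m/day.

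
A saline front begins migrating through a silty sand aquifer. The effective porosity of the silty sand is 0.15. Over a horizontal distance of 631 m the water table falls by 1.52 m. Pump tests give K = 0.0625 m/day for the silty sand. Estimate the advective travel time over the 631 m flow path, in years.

Hydraulic gradient i = Δh / L = 1.52 / 631 = 0.002409.
Darcy flux q = K · i = 0.06250 × 0.002409 = 0.0001506 m/day.
Seepage velocity v = q / n_e = 0.0001506 / 0.15 = 0.001004 m/day.
Travel time t = L / v = 631 / 0.001004 = 6.287e+05 days = 1721 years.

1720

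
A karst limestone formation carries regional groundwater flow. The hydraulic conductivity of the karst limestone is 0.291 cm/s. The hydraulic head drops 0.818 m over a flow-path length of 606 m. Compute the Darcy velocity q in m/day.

0.339

Convert K: 0.291 cm/s × 864 = 251.4 m/day.
Hydraulic gradient i = Δh / L = 0.818 / 606 = 0.001350.
Specific discharge q = K · i = 251.4 × 0.001350 = 0.3394 m/day.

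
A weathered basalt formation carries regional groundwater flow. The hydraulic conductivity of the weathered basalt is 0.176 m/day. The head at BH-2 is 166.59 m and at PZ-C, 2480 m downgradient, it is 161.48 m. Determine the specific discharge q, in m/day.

0.000363

Hydraulic gradient i = (166.59 − 161.48) / 2480 = 5.11 / 2480 = 0.002060.
Specific discharge q = K · i = 0.1760 × 0.002060 = 0.0003626 m/day.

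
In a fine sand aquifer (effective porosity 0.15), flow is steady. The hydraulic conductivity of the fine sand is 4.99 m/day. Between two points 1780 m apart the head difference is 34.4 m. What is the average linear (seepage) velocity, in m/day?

Hydraulic gradient i = Δh / L = 34.4 / 1780 = 0.01933.
Darcy flux q = K · i = 4.990 × 0.01933 = 0.09644 m/day.
Seepage velocity v = q / n_e = 0.09644 / 0.15 = 0.6429 m/day.

0.643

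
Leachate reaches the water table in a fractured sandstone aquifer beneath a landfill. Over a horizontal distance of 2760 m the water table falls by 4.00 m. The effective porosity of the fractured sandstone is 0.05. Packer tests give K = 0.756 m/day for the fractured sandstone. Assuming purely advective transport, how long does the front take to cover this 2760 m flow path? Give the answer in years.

Hydraulic gradient i = Δh / L = 4.00 / 2760 = 0.001449.
Darcy flux q = K · i = 0.7560 × 0.001449 = 0.001096 m/day.
Seepage velocity v = q / n_e = 0.001096 / 0.05 = 0.02191 m/day.
Travel time t = L / v = 2760 / 0.02191 = 1.260e+05 days = 344.8 years.

345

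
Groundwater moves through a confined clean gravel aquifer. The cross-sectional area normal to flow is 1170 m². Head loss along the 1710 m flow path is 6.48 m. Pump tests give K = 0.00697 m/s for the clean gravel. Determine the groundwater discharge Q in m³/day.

2670

Convert K: 0.00697 m/s × 86400 = 602.2 m/day.
Hydraulic gradient i = Δh / L = 6.48 / 1710 = 0.003789.
Darcy's law: Q = K · A · i = 602.2 × 1170 × 0.003789 = 2670 m³/day.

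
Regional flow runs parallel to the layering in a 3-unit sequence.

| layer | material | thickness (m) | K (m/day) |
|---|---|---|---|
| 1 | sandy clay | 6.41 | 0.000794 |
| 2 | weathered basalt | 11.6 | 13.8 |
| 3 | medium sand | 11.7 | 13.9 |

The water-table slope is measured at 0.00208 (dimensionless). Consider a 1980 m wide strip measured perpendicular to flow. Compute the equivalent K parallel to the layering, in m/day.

10.9

Flow is parallel to layering, so each bed carries its own Darcy discharge and the transmissivities add.
Σ(K_i·b_i) = 0.000794×6.41 + 13.8×11.6 + 13.9×11.7 = 322.7 m²/day.
Total thickness b = 29.71 m, so K_eq = Σ(K_i·b_i)/b = 10.86 m/day.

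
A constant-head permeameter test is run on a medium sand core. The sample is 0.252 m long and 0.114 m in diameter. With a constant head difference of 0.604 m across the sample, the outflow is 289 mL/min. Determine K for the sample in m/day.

17.0

Cross-sectional area A = π·(d/2)² = π × (0.114/2)² = 0.01021 m².
Convert discharge: 289 mL/min = 4.817e-06 m³/s.
Darcy's law rearranged: K = Q·L / (A·Δh) = 4.817e-06 × 0.252 / (0.01021 × 0.604) = 0.0001969 m/s = 17.01 m/day.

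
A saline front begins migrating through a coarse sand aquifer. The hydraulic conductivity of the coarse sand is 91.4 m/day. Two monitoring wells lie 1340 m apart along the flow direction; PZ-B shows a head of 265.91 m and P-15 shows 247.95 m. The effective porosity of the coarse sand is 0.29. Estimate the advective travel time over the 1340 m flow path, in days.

Hydraulic gradient i = (265.91 − 247.95) / 1340 = 17.96 / 1340 = 0.01340.
Darcy flux q = K · i = 91.40 × 0.01340 = 1.225 m/day.
Seepage velocity v = q / n_e = 1.225 / 0.29 = 4.224 m/day.
Travel time t = L / v = 1340 / 4.224 = 317.2 days.

317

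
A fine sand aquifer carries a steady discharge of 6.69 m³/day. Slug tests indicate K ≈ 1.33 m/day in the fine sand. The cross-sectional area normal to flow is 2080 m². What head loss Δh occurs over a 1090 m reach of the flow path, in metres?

2.64

From Q = K·A·i, i = Q / (K·A) = 6.69 / (1.330 × 2080) = 0.002418.
Head loss Δh = i · L = 0.002418 × 1090 = 2.636 m.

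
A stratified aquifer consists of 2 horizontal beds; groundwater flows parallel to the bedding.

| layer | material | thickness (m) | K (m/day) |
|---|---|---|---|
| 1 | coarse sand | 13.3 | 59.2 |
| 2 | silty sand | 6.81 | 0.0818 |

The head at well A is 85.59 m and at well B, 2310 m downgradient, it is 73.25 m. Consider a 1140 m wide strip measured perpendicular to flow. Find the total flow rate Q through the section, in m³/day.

Flow is parallel to layering, so each bed carries its own Darcy discharge and the transmissivities add.
Σ(K_i·b_i) = 59.2×13.3 + 0.0818×6.81 = 787.9 m²/day.
Hydraulic gradient i = (85.59 − 73.25) / 2310 = 12.34 / 2310 = 0.005342.
Q = Σ(K_i·b_i) · W · i = 787.9 × 1140 × 0.005342 = 4798 m³/day.

4800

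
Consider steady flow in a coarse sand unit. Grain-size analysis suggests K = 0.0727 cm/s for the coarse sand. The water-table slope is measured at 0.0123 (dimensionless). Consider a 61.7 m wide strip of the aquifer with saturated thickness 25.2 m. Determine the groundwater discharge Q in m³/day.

1200

Convert K: 0.0727 cm/s × 864 = 62.81 m/day.
Cross-sectional area A = 61.7 × 25.2 = 1555 m².
Hydraulic gradient i = 0.0123.
Darcy's law: Q = K · A · i = 62.81 × 1555 × 0.01230 = 1201 m³/day.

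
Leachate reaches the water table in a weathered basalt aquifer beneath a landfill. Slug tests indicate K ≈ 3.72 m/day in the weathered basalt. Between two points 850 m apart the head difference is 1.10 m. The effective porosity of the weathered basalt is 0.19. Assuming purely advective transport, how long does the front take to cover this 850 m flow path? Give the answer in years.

91.8

Hydraulic gradient i = Δh / L = 1.10 / 850 = 0.001294.
Darcy flux q = K · i = 3.720 × 0.001294 = 0.004814 m/day.
Seepage velocity v = q / n_e = 0.004814 / 0.19 = 0.02534 m/day.
Travel time t = L / v = 850 / 0.02534 = 33547 days = 91.85 years.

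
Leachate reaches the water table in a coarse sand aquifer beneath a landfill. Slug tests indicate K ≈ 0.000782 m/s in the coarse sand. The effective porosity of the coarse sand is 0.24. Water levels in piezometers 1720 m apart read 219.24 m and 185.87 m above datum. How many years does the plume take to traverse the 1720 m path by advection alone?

Convert K: 0.000782 m/s × 86400 = 67.56 m/day.
Hydraulic gradient i = (219.24 − 185.87) / 1720 = 33.37 / 1720 = 0.01940.
Darcy flux q = K · i = 67.56 × 0.01940 = 1.311 m/day.
Seepage velocity v = q / n_e = 1.311 / 0.24 = 5.462 m/day.
Travel time t = L / v = 1720 / 5.462 = 314.9 days = 0.8622 years.

0.862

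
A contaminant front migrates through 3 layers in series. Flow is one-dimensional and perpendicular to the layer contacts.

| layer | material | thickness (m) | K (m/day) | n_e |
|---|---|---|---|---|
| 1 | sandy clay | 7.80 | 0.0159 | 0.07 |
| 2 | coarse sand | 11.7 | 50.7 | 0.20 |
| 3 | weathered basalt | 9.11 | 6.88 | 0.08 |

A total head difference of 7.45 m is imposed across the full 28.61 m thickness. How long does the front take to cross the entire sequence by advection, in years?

With flow normal to the layers, continuity requires the same specific discharge q through every layer.
Σ(b_i/K_i) = 7.80/0.0159 + 11.7/50.7 + 9.11/6.88 = 492.1 d.
q = Δh / Σ(b_i/K_i) = 7.45 / 492.1 = 0.01514 m/day.
In each layer the seepage velocity is v_i = q/n_i, so the layer transit time is t_i = b_i·n_i / q:
  layer 1 (sandy clay): t_1 = 7.80 × 0.07 / 0.01514 = 36.07 d
  layer 2 (coarse sand): t_2 = 11.7 × 0.20 / 0.01514 = 154.6 d
  layer 3 (weathered basalt): t_3 = 9.11 × 0.08 / 0.01514 = 48.14 d
Total t = Σ t_i = 238.8 days = 0.6537 years.

0.654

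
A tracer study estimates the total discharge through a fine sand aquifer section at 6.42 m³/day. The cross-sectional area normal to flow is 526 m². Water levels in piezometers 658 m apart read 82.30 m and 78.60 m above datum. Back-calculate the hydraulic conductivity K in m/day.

Hydraulic gradient i = (82.30 − 78.60) / 658 = 3.7 / 658 = 0.005623.
From Q = K·A·i, K = Q / (A·i) = 6.42 / (526.0 × 0.005623) = 2.171 m/day.

2.17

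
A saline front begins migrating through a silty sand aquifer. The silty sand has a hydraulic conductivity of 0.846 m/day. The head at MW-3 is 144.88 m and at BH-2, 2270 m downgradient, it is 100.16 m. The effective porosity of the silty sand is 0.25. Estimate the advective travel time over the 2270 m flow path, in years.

Hydraulic gradient i = (144.88 − 100.16) / 2270 = 44.72 / 2270 = 0.01970.
Darcy flux q = K · i = 0.8460 × 0.01970 = 0.01667 m/day.
Seepage velocity v = q / n_e = 0.01667 / 0.25 = 0.06667 m/day.
Travel time t = L / v = 2270 / 0.06667 = 34050 days = 93.22 years.

93.2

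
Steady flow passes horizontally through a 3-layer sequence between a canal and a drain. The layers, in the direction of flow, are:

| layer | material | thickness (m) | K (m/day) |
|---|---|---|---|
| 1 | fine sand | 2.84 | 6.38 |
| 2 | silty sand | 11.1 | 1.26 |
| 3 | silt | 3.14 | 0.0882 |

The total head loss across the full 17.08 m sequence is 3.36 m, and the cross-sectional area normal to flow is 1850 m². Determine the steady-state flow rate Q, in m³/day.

139

Flow is perpendicular to layering, so the layers act in series and the equivalent K is the thickness-weighted harmonic mean.
Total thickness L = 2.84 + 11.1 + 3.14 = 17.08 m.
Σ(b_i/K_i) = 2.84/6.38 + 11.1/1.26 + 3.14/0.0882 = 44.86 d.
K_eq = L / Σ(b_i/K_i) = 17.08 / 44.86 = 0.3808 m/day.
Q = K_eq · A · (Δh/L) = 0.3808 × 1850 × (3.36/17.08) = 138.6 m³/day.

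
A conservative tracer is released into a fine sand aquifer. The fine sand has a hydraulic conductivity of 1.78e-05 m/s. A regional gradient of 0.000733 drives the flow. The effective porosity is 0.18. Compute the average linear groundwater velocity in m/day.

Convert K: 1.78e-05 m/s × 86400 = 1.538 m/day.
Hydraulic gradient i = 0.000733.
Darcy flux q = K · i = 1.538 × 0.0007330 = 0.001127 m/day.
Seepage velocity v = q / n_e = 0.001127 / 0.18 = 0.006263 m/day.

0.00626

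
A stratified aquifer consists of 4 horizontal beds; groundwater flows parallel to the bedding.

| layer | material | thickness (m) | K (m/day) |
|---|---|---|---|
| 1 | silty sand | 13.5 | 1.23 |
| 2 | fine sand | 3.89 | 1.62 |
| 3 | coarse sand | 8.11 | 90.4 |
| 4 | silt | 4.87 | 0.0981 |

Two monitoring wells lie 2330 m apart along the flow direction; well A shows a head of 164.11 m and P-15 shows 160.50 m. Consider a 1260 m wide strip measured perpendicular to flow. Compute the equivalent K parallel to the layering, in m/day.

24.9

Flow is parallel to layering, so each bed carries its own Darcy discharge and the transmissivities add.
Σ(K_i·b_i) = 1.23×13.5 + 1.62×3.89 + 90.4×8.11 + 0.0981×4.87 = 756.5 m²/day.
Total thickness b = 30.37 m, so K_eq = Σ(K_i·b_i)/b = 24.91 m/day.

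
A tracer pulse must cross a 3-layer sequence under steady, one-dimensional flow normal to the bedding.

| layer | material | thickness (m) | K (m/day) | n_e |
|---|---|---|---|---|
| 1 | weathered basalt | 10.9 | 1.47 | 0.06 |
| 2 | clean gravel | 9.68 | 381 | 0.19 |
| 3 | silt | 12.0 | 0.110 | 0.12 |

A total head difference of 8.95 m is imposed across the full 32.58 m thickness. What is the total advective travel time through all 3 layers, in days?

51.2

With flow normal to the layers, continuity requires the same specific discharge q through every layer.
Σ(b_i/K_i) = 10.9/1.47 + 9.68/381 + 12.0/0.110 = 116.5 d.
q = Δh / Σ(b_i/K_i) = 8.95 / 116.5 = 0.07680 m/day.
In each layer the seepage velocity is v_i = q/n_i, so the layer transit time is t_i = b_i·n_i / q:
  layer 1 (weathered basalt): t_1 = 10.9 × 0.06 / 0.07680 = 8.515 d
  layer 2 (clean gravel): t_2 = 9.68 × 0.19 / 0.07680 = 23.95 d
  layer 3 (silt): t_3 = 12.0 × 0.12 / 0.07680 = 18.75 d
Total t = Σ t_i = 51.21 days.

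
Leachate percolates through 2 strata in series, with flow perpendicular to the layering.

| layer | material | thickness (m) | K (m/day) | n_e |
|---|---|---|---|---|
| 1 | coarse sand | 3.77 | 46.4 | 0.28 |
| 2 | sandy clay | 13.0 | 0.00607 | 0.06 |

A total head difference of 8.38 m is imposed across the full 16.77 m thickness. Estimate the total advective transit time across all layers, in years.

With flow normal to the layers, continuity requires the same specific discharge q through every layer.
Σ(b_i/K_i) = 3.77/46.4 + 13.0/0.00607 = 2142 d.
q = Δh / Σ(b_i/K_i) = 8.38 / 2142 = 0.003913 m/day.
In each layer the seepage velocity is v_i = q/n_i, so the layer transit time is t_i = b_i·n_i / q:
  layer 1 (coarse sand): t_1 = 3.77 × 0.28 / 0.003913 = 269.8 d
  layer 2 (sandy clay): t_2 = 13.0 × 0.06 / 0.003913 = 199.4 d
Total t = Σ t_i = 469.1 days = 1.284 years.

1.28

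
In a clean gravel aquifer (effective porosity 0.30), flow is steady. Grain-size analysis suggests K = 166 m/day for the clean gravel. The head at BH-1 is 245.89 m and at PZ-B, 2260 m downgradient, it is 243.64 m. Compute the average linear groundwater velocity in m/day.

0.551

Hydraulic gradient i = (245.89 − 243.64) / 2260 = 2.25 / 2260 = 0.0009956.
Darcy flux q = K · i = 166.0 × 0.0009956 = 0.1653 m/day.
Seepage velocity v = q / n_e = 0.1653 / 0.30 = 0.5509 m/day.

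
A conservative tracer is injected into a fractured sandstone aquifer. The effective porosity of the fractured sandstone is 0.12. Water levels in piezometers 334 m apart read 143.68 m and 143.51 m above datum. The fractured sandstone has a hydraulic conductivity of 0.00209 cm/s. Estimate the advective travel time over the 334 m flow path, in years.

119

Convert K: 0.00209 cm/s × 864 = 1.806 m/day.
Hydraulic gradient i = (143.68 − 143.51) / 334 = 0.17 / 334 = 0.0005090.
Darcy flux q = K · i = 1.806 × 0.0005090 = 0.0009191 m/day.
Seepage velocity v = q / n_e = 0.0009191 / 0.12 = 0.007659 m/day.
Travel time t = L / v = 334 / 0.007659 = 43608 days = 119.4 years.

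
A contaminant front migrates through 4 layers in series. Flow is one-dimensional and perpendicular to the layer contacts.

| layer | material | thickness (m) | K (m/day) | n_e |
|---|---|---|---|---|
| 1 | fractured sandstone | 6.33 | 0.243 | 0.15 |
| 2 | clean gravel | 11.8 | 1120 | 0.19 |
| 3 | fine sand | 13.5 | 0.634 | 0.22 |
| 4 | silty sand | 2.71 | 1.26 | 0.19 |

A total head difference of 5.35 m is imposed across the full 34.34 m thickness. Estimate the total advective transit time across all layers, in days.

With flow normal to the layers, continuity requires the same specific discharge q through every layer.
Σ(b_i/K_i) = 6.33/0.243 + 11.8/1120 + 13.5/0.634 + 2.71/1.26 = 49.50 d.
q = Δh / Σ(b_i/K_i) = 5.35 / 49.50 = 0.1081 m/day.
In each layer the seepage velocity is v_i = q/n_i, so the layer transit time is t_i = b_i·n_i / q:
  layer 1 (fractured sandstone): t_1 = 6.33 × 0.15 / 0.1081 = 8.786 d
  layer 2 (clean gravel): t_2 = 11.8 × 0.19 / 0.1081 = 20.75 d
  layer 3 (fine sand): t_3 = 13.5 × 0.22 / 0.1081 = 27.48 d
  layer 4 (silty sand): t_4 = 2.71 × 0.19 / 0.1081 = 4.764 d
Total t = Σ t_i = 61.78 days.

61.8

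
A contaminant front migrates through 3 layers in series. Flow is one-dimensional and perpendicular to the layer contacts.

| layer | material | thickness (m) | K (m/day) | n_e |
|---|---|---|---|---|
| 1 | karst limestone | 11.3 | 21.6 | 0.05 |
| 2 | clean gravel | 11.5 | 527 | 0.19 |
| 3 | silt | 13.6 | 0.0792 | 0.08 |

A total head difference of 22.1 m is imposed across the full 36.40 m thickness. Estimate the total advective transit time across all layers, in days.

With flow normal to the layers, continuity requires the same specific discharge q through every layer.
Σ(b_i/K_i) = 11.3/21.6 + 11.5/527 + 13.6/0.0792 = 172.3 d.
q = Δh / Σ(b_i/K_i) = 22.1 / 172.3 = 0.1283 m/day.
In each layer the seepage velocity is v_i = q/n_i, so the layer transit time is t_i = b_i·n_i / q:
  layer 1 (karst limestone): t_1 = 11.3 × 0.05 / 0.1283 = 4.404 d
  layer 2 (clean gravel): t_2 = 11.5 × 0.19 / 0.1283 = 17.03 d
  layer 3 (silt): t_3 = 13.6 × 0.08 / 0.1283 = 8.481 d
Total t = Σ t_i = 29.92 days.

29.9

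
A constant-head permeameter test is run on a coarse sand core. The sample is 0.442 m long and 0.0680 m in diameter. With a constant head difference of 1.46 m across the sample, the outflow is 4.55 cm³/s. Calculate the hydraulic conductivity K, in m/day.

Cross-sectional area A = π·(d/2)² = π × (0.0680/2)² = 0.003632 m².
Convert discharge: 4.55 cm³/s = 4.550e-06 m³/s.
Darcy's law rearranged: K = Q·L / (A·Δh) = 4.550e-06 × 0.442 / (0.003632 × 1.46) = 0.0003793 m/s = 32.77 m/day.

32.8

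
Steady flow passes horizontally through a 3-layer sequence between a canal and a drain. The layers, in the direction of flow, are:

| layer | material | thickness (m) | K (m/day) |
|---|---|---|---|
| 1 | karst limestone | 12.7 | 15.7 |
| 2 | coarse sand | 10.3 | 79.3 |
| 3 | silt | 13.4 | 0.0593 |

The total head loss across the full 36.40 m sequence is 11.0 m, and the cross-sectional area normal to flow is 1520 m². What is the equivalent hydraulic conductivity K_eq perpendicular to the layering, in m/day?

Flow is perpendicular to layering, so the layers act in series and the equivalent K is the thickness-weighted harmonic mean.
Total thickness L = 12.7 + 10.3 + 13.4 = 36.40 m.
Σ(b_i/K_i) = 12.7/15.7 + 10.3/79.3 + 13.4/0.0593 = 226.9 d.
K_eq = L / Σ(b_i/K_i) = 36.40 / 226.9 = 0.1604 m/day.

0.160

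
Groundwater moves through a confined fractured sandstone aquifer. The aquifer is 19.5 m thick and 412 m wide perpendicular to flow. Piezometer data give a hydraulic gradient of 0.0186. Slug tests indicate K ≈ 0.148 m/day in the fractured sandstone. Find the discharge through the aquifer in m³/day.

22.1

Cross-sectional area A = 412 × 19.5 = 8034 m².
Hydraulic gradient i = 0.0186.
Darcy's law: Q = K · A · i = 0.1480 × 8034 × 0.01860 = 22.12 m³/day.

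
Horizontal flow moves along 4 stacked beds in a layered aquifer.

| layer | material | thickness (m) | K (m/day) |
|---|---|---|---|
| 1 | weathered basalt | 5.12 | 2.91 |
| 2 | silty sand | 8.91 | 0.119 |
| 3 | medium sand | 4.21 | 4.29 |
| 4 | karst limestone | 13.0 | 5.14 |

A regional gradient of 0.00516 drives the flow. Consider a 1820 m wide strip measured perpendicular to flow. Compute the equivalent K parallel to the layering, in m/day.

3.23

Flow is parallel to layering, so each bed carries its own Darcy discharge and the transmissivities add.
Σ(K_i·b_i) = 2.91×5.12 + 0.119×8.91 + 4.29×4.21 + 5.14×13.0 = 100.8 m²/day.
Total thickness b = 31.24 m, so K_eq = Σ(K_i·b_i)/b = 3.228 m/day.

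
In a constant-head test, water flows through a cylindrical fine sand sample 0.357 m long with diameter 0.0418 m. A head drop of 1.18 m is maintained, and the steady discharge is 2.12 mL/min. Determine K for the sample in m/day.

0.673

Cross-sectional area A = π·(d/2)² = π × (0.0418/2)² = 0.001372 m².
Convert discharge: 2.12 mL/min = 3.533e-08 m³/s.
Darcy's law rearranged: K = Q·L / (A·Δh) = 3.533e-08 × 0.357 / (0.001372 × 1.18) = 7.790e-06 m/s = 0.6730 m/day.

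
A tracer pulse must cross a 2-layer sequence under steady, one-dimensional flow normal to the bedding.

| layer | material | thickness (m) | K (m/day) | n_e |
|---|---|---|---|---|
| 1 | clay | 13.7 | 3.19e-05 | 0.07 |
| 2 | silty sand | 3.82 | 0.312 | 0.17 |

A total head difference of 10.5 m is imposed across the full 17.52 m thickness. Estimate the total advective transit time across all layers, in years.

With flow normal to the layers, continuity requires the same specific discharge q through every layer.
Σ(b_i/K_i) = 13.7/3.19e-05 + 3.82/0.312 = 4.295e+05 d.
q = Δh / Σ(b_i/K_i) = 10.5 / 4.295e+05 = 2.445e-05 m/day.
In each layer the seepage velocity is v_i = q/n_i, so the layer transit time is t_i = b_i·n_i / q:
  layer 1 (clay): t_1 = 13.7 × 0.07 / 2.445e-05 = 39226 d
  layer 2 (silty sand): t_2 = 3.82 × 0.17 / 2.445e-05 = 26562 d
Total t = Σ t_i = 65788 days = 180.1 years.

180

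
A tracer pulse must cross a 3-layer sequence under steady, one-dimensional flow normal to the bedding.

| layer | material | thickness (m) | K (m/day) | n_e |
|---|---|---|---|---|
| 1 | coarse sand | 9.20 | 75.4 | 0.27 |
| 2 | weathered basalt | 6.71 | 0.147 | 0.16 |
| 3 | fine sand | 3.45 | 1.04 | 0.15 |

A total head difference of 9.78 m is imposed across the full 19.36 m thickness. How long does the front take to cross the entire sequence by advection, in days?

With flow normal to the layers, continuity requires the same specific discharge q through every layer.
Σ(b_i/K_i) = 9.20/75.4 + 6.71/0.147 + 3.45/1.04 = 49.09 d.
q = Δh / Σ(b_i/K_i) = 9.78 / 49.09 = 0.1992 m/day.
In each layer the seepage velocity is v_i = q/n_i, so the layer transit time is t_i = b_i·n_i / q:
  layer 1 (coarse sand): t_1 = 9.20 × 0.27 / 0.1992 = 12.47 d
  layer 2 (weathered basalt): t_2 = 6.71 × 0.16 / 0.1992 = 5.388 d
  layer 3 (fine sand): t_3 = 3.45 × 0.15 / 0.1992 = 2.597 d
Total t = Σ t_i = 20.45 days.

20.5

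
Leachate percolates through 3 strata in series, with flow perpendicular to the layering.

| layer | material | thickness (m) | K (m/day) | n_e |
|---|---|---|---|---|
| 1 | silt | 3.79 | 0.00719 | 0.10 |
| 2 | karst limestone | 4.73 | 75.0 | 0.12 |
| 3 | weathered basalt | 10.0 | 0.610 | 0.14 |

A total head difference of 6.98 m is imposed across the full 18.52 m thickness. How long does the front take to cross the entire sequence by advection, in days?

With flow normal to the layers, continuity requires the same specific discharge q through every layer.
Σ(b_i/K_i) = 3.79/0.00719 + 4.73/75.0 + 10.0/0.610 = 543.6 d.
q = Δh / Σ(b_i/K_i) = 6.98 / 543.6 = 0.01284 m/day.
In each layer the seepage velocity is v_i = q/n_i, so the layer transit time is t_i = b_i·n_i / q:
  layer 1 (silt): t_1 = 3.79 × 0.10 / 0.01284 = 29.52 d
  layer 2 (karst limestone): t_2 = 4.73 × 0.12 / 0.01284 = 44.20 d
  layer 3 (weathered basalt): t_3 = 10.0 × 0.14 / 0.01284 = 109.0 d
Total t = Σ t_i = 182.7 days.

183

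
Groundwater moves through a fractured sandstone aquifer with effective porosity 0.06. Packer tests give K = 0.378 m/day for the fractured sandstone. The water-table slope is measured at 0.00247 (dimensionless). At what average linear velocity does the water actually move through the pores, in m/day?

0.0156

Hydraulic gradient i = 0.00247.
Darcy flux q = K · i = 0.3780 × 0.002470 = 0.0009337 m/day.
Seepage velocity v = q / n_e = 0.0009337 / 0.06 = 0.01556 m/day.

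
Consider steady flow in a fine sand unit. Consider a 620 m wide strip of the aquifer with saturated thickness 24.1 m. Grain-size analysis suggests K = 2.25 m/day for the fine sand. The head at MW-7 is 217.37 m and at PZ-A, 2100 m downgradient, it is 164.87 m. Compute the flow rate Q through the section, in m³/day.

840

Cross-sectional area A = 620 × 24.1 = 14942 m².
Hydraulic gradient i = (217.37 − 164.87) / 2100 = 52.5 / 2100 = 0.02500.
Darcy's law: Q = K · A · i = 2.250 × 14942 × 0.02500 = 840.5 m³/day.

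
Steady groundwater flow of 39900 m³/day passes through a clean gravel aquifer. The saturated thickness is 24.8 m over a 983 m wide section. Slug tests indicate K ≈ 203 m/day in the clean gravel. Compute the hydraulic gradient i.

Cross-sectional area A = 983 × 24.8 = 24378 m².
From Q = K·A·i, i = Q / (K·A) = 39900 / (203.0 × 24378) = 0.008063.

0.00806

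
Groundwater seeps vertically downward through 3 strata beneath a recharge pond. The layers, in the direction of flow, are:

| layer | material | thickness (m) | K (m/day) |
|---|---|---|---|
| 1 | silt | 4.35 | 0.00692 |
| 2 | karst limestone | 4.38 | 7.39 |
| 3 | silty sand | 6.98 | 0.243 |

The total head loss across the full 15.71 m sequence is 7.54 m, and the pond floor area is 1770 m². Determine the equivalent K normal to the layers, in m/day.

Flow is perpendicular to layering, so the layers act in series and the equivalent K is the thickness-weighted harmonic mean.
Total thickness L = 4.35 + 4.38 + 6.98 = 15.71 m.
Σ(b_i/K_i) = 4.35/0.00692 + 4.38/7.39 + 6.98/0.243 = 657.9 d.
K_eq = L / Σ(b_i/K_i) = 15.71 / 657.9 = 0.02388 m/day.

0.0239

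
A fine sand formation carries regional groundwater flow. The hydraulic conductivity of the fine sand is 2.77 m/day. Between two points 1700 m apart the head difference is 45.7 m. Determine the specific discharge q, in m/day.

0.0745

Hydraulic gradient i = Δh / L = 45.7 / 1700 = 0.02688.
Specific discharge q = K · i = 2.770 × 0.02688 = 0.07446 m/day.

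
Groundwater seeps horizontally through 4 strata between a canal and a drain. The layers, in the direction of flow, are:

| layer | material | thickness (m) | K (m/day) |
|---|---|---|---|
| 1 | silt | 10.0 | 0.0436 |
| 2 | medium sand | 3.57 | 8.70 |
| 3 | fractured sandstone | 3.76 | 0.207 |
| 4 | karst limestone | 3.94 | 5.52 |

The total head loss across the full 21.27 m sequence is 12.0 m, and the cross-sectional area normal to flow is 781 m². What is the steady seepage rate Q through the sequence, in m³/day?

37.7

Flow is perpendicular to layering, so the layers act in series and the equivalent K is the thickness-weighted harmonic mean.
Total thickness L = 10.0 + 3.57 + 3.76 + 3.94 = 21.27 m.
Σ(b_i/K_i) = 10.0/0.0436 + 3.57/8.70 + 3.76/0.207 + 3.94/5.52 = 248.6 d.
K_eq = L / Σ(b_i/K_i) = 21.27 / 248.6 = 0.08554 m/day.
Q = K_eq · A · (Δh/L) = 0.08554 × 781 × (12.0/21.27) = 37.69 m³/day.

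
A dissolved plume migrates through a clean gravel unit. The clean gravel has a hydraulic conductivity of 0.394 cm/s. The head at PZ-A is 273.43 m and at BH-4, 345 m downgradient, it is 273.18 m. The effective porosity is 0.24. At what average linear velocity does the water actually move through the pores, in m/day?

1.03

Convert K: 0.394 cm/s × 864 = 340.4 m/day.
Hydraulic gradient i = (273.43 − 273.18) / 345 = 0.25 / 345 = 0.0007246.
Darcy flux q = K · i = 340.4 × 0.0007246 = 0.2467 m/day.
Seepage velocity v = q / n_e = 0.2467 / 0.24 = 1.028 m/day.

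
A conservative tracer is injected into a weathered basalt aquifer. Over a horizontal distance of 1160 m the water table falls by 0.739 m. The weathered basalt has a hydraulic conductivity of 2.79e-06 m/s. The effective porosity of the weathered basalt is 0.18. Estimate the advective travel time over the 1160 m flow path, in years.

Convert K: 2.79e-06 m/s × 86400 = 0.2411 m/day.
Hydraulic gradient i = Δh / L = 0.739 / 1160 = 0.0006371.
Darcy flux q = K · i = 0.2411 × 0.0006371 = 0.0001536 m/day.
Seepage velocity v = q / n_e = 0.0001536 / 0.18 = 0.0008532 m/day.
Travel time t = L / v = 1160 / 0.0008532 = 1.360e+06 days = 3723 years.

3720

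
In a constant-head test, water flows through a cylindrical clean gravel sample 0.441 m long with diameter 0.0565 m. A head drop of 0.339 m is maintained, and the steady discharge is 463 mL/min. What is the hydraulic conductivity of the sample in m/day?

346

Cross-sectional area A = π·(d/2)² = π × (0.0565/2)² = 0.002507 m².
Convert discharge: 463 mL/min = 7.717e-06 m³/s.
Darcy's law rearranged: K = Q·L / (A·Δh) = 7.717e-06 × 0.441 / (0.002507 × 0.339) = 0.004004 m/s = 345.9 m/day.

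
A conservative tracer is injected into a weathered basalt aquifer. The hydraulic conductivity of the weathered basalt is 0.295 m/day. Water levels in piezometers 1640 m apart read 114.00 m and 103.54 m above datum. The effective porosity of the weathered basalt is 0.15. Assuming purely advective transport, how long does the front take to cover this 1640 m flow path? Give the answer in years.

Hydraulic gradient i = (114.00 − 103.54) / 1640 = 10.46 / 1640 = 0.006378.
Darcy flux q = K · i = 0.2950 × 0.006378 = 0.001882 m/day.
Seepage velocity v = q / n_e = 0.001882 / 0.15 = 0.01254 m/day.
Travel time t = L / v = 1640 / 0.01254 = 1.307e+05 days = 358.0 years.

358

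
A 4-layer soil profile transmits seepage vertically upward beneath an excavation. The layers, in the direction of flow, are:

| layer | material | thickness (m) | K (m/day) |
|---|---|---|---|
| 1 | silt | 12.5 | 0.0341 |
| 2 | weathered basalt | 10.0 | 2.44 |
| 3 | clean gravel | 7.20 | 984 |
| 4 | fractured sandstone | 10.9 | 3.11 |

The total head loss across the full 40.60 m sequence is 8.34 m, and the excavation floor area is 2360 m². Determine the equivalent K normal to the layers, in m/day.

0.109

Flow is perpendicular to layering, so the layers act in series and the equivalent K is the thickness-weighted harmonic mean.
Total thickness L = 12.5 + 10.0 + 7.20 + 10.9 = 40.60 m.
Σ(b_i/K_i) = 12.5/0.0341 + 10.0/2.44 + 7.20/984 + 10.9/3.11 = 374.2 d.
K_eq = L / Σ(b_i/K_i) = 40.60 / 374.2 = 0.1085 m/day.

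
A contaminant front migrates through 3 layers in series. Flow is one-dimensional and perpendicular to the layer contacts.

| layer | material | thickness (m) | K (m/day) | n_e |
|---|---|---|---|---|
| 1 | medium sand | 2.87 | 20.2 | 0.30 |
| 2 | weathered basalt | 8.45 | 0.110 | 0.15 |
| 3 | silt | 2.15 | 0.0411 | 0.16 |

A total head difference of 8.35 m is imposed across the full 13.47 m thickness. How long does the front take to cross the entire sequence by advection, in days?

With flow normal to the layers, continuity requires the same specific discharge q through every layer.
Σ(b_i/K_i) = 2.87/20.2 + 8.45/0.110 + 2.15/0.0411 = 129.3 d.
q = Δh / Σ(b_i/K_i) = 8.35 / 129.3 = 0.06459 m/day.
In each layer the seepage velocity is v_i = q/n_i, so the layer transit time is t_i = b_i·n_i / q:
  layer 1 (medium sand): t_1 = 2.87 × 0.30 / 0.06459 = 13.33 d
  layer 2 (weathered basalt): t_2 = 8.45 × 0.15 / 0.06459 = 19.62 d
  layer 3 (silt): t_3 = 2.15 × 0.16 / 0.06459 = 5.326 d
Total t = Σ t_i = 38.28 days.

38.3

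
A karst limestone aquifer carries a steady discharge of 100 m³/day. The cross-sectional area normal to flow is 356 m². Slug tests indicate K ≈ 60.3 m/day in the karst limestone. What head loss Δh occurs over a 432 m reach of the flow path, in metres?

From Q = K·A·i, i = Q / (K·A) = 100 / (60.30 × 356.0) = 0.004658.
Head loss Δh = i · L = 0.004658 × 432 = 2.012 m.

2.01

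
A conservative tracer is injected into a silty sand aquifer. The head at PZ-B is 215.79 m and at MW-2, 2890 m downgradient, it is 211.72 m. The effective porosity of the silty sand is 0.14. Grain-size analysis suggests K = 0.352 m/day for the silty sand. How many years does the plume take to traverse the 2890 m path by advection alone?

2230

Hydraulic gradient i = (215.79 − 211.72) / 2890 = 4.07 / 2890 = 0.001408.
Darcy flux q = K · i = 0.3520 × 0.001408 = 0.0004957 m/day.
Seepage velocity v = q / n_e = 0.0004957 / 0.14 = 0.003541 m/day.
Travel time t = L / v = 2890 / 0.003541 = 8.162e+05 days = 2235 years.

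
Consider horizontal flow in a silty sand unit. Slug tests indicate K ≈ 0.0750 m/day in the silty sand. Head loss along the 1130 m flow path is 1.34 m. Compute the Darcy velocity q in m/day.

8.89e-05

Hydraulic gradient i = Δh / L = 1.34 / 1130 = 0.001186.
Specific discharge q = K · i = 0.07500 × 0.001186 = 8.894e-05 m/day.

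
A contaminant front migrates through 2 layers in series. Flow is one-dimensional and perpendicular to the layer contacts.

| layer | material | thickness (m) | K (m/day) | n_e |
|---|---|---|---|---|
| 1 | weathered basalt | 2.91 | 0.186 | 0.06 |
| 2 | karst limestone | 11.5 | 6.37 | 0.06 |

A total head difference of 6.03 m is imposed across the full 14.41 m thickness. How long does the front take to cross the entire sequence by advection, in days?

2.50

With flow normal to the layers, continuity requires the same specific discharge q through every layer.
Σ(b_i/K_i) = 2.91/0.186 + 11.5/6.37 = 17.45 d.
q = Δh / Σ(b_i/K_i) = 6.03 / 17.45 = 0.3455 m/day.
In each layer the seepage velocity is v_i = q/n_i, so the layer transit time is t_i = b_i·n_i / q:
  layer 1 (weathered basalt): t_1 = 2.91 × 0.06 / 0.3455 = 0.5053 d
  layer 2 (karst limestone): t_2 = 11.5 × 0.06 / 0.3455 = 1.997 d
Total t = Σ t_i = 2.502 days.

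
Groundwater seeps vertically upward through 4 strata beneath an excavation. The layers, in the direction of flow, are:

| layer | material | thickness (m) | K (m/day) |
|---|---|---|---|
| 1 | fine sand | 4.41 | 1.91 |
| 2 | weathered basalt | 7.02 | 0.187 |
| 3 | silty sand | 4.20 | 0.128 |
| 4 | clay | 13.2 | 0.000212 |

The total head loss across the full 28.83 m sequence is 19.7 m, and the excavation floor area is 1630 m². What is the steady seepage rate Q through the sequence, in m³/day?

Flow is perpendicular to layering, so the layers act in series and the equivalent K is the thickness-weighted harmonic mean.
Total thickness L = 4.41 + 7.02 + 4.20 + 13.2 = 28.83 m.
Σ(b_i/K_i) = 4.41/1.91 + 7.02/0.187 + 4.20/0.128 + 13.2/0.000212 = 62337 d.
K_eq = L / Σ(b_i/K_i) = 28.83 / 62337 = 0.0004625 m/day.
Q = K_eq · A · (Δh/L) = 0.0004625 × 1630 × (19.7/28.83) = 0.5151 m³/day.

0.515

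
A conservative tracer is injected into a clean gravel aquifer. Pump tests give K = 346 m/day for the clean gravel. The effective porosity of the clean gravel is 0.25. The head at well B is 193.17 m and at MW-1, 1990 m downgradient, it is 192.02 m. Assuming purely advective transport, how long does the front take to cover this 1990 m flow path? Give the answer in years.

6.81

Hydraulic gradient i = (193.17 − 192.02) / 1990 = 1.15 / 1990 = 0.0005779.
Darcy flux q = K · i = 346.0 × 0.0005779 = 0.1999 m/day.
Seepage velocity v = q / n_e = 0.1999 / 0.25 = 0.7998 m/day.
Travel time t = L / v = 1990 / 0.7998 = 2488 days = 6.812 years.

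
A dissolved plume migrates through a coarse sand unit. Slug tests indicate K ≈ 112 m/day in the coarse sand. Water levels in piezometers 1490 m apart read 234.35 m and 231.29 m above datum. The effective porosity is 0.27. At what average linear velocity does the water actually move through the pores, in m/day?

Hydraulic gradient i = (234.35 − 231.29) / 1490 = 3.06 / 1490 = 0.002054.
Darcy flux q = K · i = 112.0 × 0.002054 = 0.2300 m/day.
Seepage velocity v = q / n_e = 0.2300 / 0.27 = 0.8519 m/day.

0.852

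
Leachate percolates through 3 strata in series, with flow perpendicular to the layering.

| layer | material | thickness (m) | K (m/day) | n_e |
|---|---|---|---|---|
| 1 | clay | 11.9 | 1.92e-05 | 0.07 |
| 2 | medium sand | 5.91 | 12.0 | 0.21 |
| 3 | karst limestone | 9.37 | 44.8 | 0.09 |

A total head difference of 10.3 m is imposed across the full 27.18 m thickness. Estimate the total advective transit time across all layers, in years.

With flow normal to the layers, continuity requires the same specific discharge q through every layer.
Σ(b_i/K_i) = 11.9/1.92e-05 + 5.91/12.0 + 9.37/44.8 = 6.198e+05 d.
q = Δh / Σ(b_i/K_i) = 10.3 / 6.198e+05 = 1.662e-05 m/day.
In each layer the seepage velocity is v_i = q/n_i, so the layer transit time is t_i = b_i·n_i / q:
  layer 1 (clay): t_1 = 11.9 × 0.07 / 1.662e-05 = 50125 d
  layer 2 (medium sand): t_2 = 5.91 × 0.21 / 1.662e-05 = 74682 d
  layer 3 (karst limestone): t_3 = 9.37 × 0.09 / 1.662e-05 = 50745 d
Total t = Σ t_i = 1.756e+05 days = 480.6 years.

481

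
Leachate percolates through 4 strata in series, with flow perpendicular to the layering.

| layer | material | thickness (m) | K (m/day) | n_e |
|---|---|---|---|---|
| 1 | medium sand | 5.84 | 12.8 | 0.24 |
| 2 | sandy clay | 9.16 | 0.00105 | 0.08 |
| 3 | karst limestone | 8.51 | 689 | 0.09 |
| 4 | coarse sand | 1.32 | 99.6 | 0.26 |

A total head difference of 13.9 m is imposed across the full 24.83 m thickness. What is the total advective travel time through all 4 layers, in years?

5.57

With flow normal to the layers, continuity requires the same specific discharge q through every layer.
Σ(b_i/K_i) = 5.84/12.8 + 9.16/0.00105 + 8.51/689 + 1.32/99.6 = 8724 d.
q = Δh / Σ(b_i/K_i) = 13.9 / 8724 = 0.001593 m/day.
In each layer the seepage velocity is v_i = q/n_i, so the layer transit time is t_i = b_i·n_i / q:
  layer 1 (medium sand): t_1 = 5.84 × 0.24 / 0.001593 = 879.7 d
  layer 2 (sandy clay): t_2 = 9.16 × 0.08 / 0.001593 = 459.9 d
  layer 3 (karst limestone): t_3 = 8.51 × 0.09 / 0.001593 = 480.7 d
  layer 4 (coarse sand): t_4 = 1.32 × 0.26 / 0.001593 = 215.4 d
Total t = Σ t_i = 2036 days = 5.574 years.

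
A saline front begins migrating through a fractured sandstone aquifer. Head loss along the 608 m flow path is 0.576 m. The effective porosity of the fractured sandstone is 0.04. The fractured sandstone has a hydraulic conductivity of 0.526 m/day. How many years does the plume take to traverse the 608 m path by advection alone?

Hydraulic gradient i = Δh / L = 0.576 / 608 = 0.0009474.
Darcy flux q = K · i = 0.5260 × 0.0009474 = 0.0004983 m/day.
Seepage velocity v = q / n_e = 0.0004983 / 0.04 = 0.01246 m/day.
Travel time t = L / v = 608 / 0.01246 = 48804 days = 133.6 years.

134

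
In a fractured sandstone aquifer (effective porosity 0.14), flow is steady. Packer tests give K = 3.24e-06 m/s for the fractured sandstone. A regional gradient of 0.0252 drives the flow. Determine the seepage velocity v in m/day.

0.0504

Convert K: 3.24e-06 m/s × 86400 = 0.2799 m/day.
Hydraulic gradient i = 0.0252.
Darcy flux q = K · i = 0.2799 × 0.02520 = 0.007054 m/day.
Seepage velocity v = q / n_e = 0.007054 / 0.14 = 0.05039 m/day.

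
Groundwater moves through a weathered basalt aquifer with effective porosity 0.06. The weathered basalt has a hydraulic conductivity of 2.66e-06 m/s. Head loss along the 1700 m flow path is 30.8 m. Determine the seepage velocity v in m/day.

Convert K: 2.66e-06 m/s × 86400 = 0.2298 m/day.
Hydraulic gradient i = Δh / L = 30.8 / 1700 = 0.01812.
Darcy flux q = K · i = 0.2298 × 0.01812 = 0.004164 m/day.
Seepage velocity v = q / n_e = 0.004164 / 0.06 = 0.06940 m/day.

0.0694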